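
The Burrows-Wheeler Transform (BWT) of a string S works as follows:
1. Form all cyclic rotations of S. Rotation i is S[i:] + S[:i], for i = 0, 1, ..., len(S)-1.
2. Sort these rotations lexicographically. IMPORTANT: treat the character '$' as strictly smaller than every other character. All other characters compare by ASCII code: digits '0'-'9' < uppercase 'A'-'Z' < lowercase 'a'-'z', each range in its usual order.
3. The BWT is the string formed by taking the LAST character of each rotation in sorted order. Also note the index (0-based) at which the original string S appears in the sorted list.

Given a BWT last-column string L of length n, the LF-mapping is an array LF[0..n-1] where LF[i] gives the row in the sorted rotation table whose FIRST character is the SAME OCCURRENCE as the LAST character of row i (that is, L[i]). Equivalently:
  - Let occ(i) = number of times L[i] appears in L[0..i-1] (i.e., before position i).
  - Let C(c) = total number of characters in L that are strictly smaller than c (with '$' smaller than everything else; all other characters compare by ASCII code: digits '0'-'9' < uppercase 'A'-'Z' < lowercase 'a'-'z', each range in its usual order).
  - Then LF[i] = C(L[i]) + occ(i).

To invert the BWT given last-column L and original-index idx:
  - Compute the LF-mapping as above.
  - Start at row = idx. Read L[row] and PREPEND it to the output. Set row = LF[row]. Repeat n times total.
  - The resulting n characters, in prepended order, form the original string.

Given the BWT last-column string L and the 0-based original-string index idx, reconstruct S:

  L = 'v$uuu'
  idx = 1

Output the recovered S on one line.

Answer: uuuv$

Derivation:
LF mapping: 4 0 1 2 3
Walk LF starting at row 1, prepending L[row]:
  step 1: row=1, L[1]='$', prepend. Next row=LF[1]=0
  step 2: row=0, L[0]='v', prepend. Next row=LF[0]=4
  step 3: row=4, L[4]='u', prepend. Next row=LF[4]=3
  step 4: row=3, L[3]='u', prepend. Next row=LF[3]=2
  step 5: row=2, L[2]='u', prepend. Next row=LF[2]=1
Reversed output: uuuv$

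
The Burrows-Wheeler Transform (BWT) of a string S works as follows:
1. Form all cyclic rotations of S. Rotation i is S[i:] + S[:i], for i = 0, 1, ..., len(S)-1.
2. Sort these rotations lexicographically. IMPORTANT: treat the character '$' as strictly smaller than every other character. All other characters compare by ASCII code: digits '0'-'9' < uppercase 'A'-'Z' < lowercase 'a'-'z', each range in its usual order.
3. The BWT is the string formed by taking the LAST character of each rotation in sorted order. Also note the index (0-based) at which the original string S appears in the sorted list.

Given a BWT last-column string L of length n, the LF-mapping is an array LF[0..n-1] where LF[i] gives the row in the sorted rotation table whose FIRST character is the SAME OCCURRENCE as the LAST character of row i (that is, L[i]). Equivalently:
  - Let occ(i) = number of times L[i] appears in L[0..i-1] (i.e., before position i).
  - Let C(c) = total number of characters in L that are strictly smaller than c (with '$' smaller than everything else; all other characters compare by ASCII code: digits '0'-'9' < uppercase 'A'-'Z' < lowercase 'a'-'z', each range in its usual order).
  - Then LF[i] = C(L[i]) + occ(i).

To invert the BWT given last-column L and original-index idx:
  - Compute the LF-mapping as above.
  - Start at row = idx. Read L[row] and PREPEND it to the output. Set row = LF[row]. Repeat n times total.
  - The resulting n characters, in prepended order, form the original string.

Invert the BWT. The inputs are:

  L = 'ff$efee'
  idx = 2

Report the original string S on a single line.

Answer: efeeff$

Derivation:
LF mapping: 4 5 0 1 6 2 3
Walk LF starting at row 2, prepending L[row]:
  step 1: row=2, L[2]='$', prepend. Next row=LF[2]=0
  step 2: row=0, L[0]='f', prepend. Next row=LF[0]=4
  step 3: row=4, L[4]='f', prepend. Next row=LF[4]=6
  step 4: row=6, L[6]='e', prepend. Next row=LF[6]=3
  step 5: row=3, L[3]='e', prepend. Next row=LF[3]=1
  step 6: row=1, L[1]='f', prepend. Next row=LF[1]=5
  step 7: row=5, L[5]='e', prepend. Next row=LF[5]=2
Reversed output: efeeff$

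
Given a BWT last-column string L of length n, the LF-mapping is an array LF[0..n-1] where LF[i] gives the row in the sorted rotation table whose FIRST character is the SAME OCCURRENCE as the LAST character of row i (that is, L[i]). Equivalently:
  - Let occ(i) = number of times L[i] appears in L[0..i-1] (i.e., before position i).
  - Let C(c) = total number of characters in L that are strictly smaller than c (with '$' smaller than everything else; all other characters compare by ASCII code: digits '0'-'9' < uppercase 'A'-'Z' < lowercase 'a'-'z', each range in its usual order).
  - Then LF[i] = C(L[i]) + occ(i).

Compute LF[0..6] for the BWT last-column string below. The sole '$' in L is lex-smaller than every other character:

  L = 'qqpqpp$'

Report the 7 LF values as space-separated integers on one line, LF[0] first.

Char counts: '$':1, 'p':3, 'q':3
C (first-col start): C('$')=0, C('p')=1, C('q')=4
L[0]='q': occ=0, LF[0]=C('q')+0=4+0=4
L[1]='q': occ=1, LF[1]=C('q')+1=4+1=5
L[2]='p': occ=0, LF[2]=C('p')+0=1+0=1
L[3]='q': occ=2, LF[3]=C('q')+2=4+2=6
L[4]='p': occ=1, LF[4]=C('p')+1=1+1=2
L[5]='p': occ=2, LF[5]=C('p')+2=1+2=3
L[6]='$': occ=0, LF[6]=C('$')+0=0+0=0

Answer: 4 5 1 6 2 3 0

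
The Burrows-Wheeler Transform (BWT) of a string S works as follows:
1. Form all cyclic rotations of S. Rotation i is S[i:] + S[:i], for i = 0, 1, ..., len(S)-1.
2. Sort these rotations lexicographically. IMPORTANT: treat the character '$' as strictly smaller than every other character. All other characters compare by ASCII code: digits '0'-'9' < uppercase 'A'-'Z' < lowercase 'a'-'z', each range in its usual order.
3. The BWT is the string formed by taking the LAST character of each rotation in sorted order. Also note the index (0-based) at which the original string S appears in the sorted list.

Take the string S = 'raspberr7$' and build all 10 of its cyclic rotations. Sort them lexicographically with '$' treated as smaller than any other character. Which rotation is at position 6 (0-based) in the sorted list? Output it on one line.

All 10 rotations (rotation i = S[i:]+S[:i]):
  rot[0] = raspberr7$
  rot[1] = aspberr7$r
  rot[2] = spberr7$ra
  rot[3] = pberr7$ras
  rot[4] = berr7$rasp
  rot[5] = err7$raspb
  rot[6] = rr7$raspbe
  rot[7] = r7$raspber
  rot[8] = 7$raspberr
  rot[9] = $raspberr7
Sorted (with $ < everything):
  sorted[0] = $raspberr7
  sorted[1] = 7$raspberr
  sorted[2] = aspberr7$r
  sorted[3] = berr7$rasp
  sorted[4] = err7$raspb
  sorted[5] = pberr7$ras
  sorted[6] = r7$raspber
  sorted[7] = raspberr7$
  sorted[8] = rr7$raspbe
  sorted[9] = spberr7$ra
sorted[6] = r7$raspber

Answer: r7$raspber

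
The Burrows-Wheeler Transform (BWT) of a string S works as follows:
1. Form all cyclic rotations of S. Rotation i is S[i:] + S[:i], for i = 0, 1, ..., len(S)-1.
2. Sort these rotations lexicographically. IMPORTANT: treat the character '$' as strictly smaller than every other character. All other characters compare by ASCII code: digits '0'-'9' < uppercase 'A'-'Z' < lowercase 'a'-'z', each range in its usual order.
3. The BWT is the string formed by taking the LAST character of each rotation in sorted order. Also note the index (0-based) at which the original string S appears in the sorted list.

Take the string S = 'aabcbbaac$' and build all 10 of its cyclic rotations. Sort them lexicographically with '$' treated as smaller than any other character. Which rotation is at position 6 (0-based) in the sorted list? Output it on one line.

Answer: bbaac$aabc

Derivation:
All 10 rotations (rotation i = S[i:]+S[:i]):
  rot[0] = aabcbbaac$
  rot[1] = abcbbaac$a
  rot[2] = bcbbaac$aa
  rot[3] = cbbaac$aab
  rot[4] = bbaac$aabc
  rot[5] = baac$aabcb
  rot[6] = aac$aabcbb
  rot[7] = ac$aabcbba
  rot[8] = c$aabcbbaa
  rot[9] = $aabcbbaac
Sorted (with $ < everything):
  sorted[0] = $aabcbbaac
  sorted[1] = aabcbbaac$
  sorted[2] = aac$aabcbb
  sorted[3] = abcbbaac$a
  sorted[4] = ac$aabcbba
  sorted[5] = baac$aabcb
  sorted[6] = bbaac$aabc
  sorted[7] = bcbbaac$aa
  sorted[8] = c$aabcbbaa
  sorted[9] = cbbaac$aab
sorted[6] = bbaac$aabc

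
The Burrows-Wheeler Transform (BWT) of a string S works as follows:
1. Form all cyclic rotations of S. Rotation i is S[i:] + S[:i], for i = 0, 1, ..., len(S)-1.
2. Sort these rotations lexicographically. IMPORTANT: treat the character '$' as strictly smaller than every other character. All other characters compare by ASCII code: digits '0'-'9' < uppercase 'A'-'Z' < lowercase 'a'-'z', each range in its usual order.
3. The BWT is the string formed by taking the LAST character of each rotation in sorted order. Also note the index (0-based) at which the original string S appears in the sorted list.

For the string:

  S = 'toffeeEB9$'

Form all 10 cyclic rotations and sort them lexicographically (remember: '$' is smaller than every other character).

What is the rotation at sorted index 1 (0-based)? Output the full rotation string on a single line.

Answer: 9$toffeeEB

Derivation:
All 10 rotations (rotation i = S[i:]+S[:i]):
  rot[0] = toffeeEB9$
  rot[1] = offeeEB9$t
  rot[2] = ffeeEB9$to
  rot[3] = feeEB9$tof
  rot[4] = eeEB9$toff
  rot[5] = eEB9$toffe
  rot[6] = EB9$toffee
  rot[7] = B9$toffeeE
  rot[8] = 9$toffeeEB
  rot[9] = $toffeeEB9
Sorted (with $ < everything):
  sorted[0] = $toffeeEB9
  sorted[1] = 9$toffeeEB
  sorted[2] = B9$toffeeE
  sorted[3] = EB9$toffee
  sorted[4] = eEB9$toffe
  sorted[5] = eeEB9$toff
  sorted[6] = feeEB9$tof
  sorted[7] = ffeeEB9$to
  sorted[8] = offeeEB9$t
  sorted[9] = toffeeEB9$
sorted[1] = 9$toffeeEB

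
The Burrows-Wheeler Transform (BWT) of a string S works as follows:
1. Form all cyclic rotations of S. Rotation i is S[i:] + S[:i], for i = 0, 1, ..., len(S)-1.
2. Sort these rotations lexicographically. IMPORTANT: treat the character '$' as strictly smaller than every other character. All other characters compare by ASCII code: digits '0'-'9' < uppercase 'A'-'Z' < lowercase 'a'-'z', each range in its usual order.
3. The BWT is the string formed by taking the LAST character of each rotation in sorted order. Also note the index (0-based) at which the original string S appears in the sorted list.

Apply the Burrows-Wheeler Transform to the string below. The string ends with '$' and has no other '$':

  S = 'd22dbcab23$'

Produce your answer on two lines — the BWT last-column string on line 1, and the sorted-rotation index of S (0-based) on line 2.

All 11 rotations (rotation i = S[i:]+S[:i]):
  rot[0] = d22dbcab23$
  rot[1] = 22dbcab23$d
  rot[2] = 2dbcab23$d2
  rot[3] = dbcab23$d22
  rot[4] = bcab23$d22d
  rot[5] = cab23$d22db
  rot[6] = ab23$d22dbc
  rot[7] = b23$d22dbca
  rot[8] = 23$d22dbcab
  rot[9] = 3$d22dbcab2
  rot[10] = $d22dbcab23
Sorted (with $ < everything):
  sorted[0] = $d22dbcab23  (last char: '3')
  sorted[1] = 22dbcab23$d  (last char: 'd')
  sorted[2] = 23$d22dbcab  (last char: 'b')
  sorted[3] = 2dbcab23$d2  (last char: '2')
  sorted[4] = 3$d22dbcab2  (last char: '2')
  sorted[5] = ab23$d22dbc  (last char: 'c')
  sorted[6] = b23$d22dbca  (last char: 'a')
  sorted[7] = bcab23$d22d  (last char: 'd')
  sorted[8] = cab23$d22db  (last char: 'b')
  sorted[9] = d22dbcab23$  (last char: '$')
  sorted[10] = dbcab23$d22  (last char: '2')
Last column: 3db22cadb$2
Original string S is at sorted index 9

Answer: 3db22cadb$2
9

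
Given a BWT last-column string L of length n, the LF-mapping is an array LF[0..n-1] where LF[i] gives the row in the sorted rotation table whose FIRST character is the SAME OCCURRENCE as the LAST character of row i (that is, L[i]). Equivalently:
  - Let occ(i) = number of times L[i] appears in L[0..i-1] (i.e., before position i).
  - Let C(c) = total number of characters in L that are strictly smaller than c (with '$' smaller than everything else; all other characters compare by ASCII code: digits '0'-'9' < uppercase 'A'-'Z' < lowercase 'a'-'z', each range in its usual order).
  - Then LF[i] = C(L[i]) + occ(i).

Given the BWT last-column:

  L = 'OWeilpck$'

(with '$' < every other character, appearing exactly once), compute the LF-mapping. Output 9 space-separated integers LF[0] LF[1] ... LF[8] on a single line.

Answer: 1 2 4 5 7 8 3 6 0

Derivation:
Char counts: '$':1, 'O':1, 'W':1, 'c':1, 'e':1, 'i':1, 'k':1, 'l':1, 'p':1
C (first-col start): C('$')=0, C('O')=1, C('W')=2, C('c')=3, C('e')=4, C('i')=5, C('k')=6, C('l')=7, C('p')=8
L[0]='O': occ=0, LF[0]=C('O')+0=1+0=1
L[1]='W': occ=0, LF[1]=C('W')+0=2+0=2
L[2]='e': occ=0, LF[2]=C('e')+0=4+0=4
L[3]='i': occ=0, LF[3]=C('i')+0=5+0=5
L[4]='l': occ=0, LF[4]=C('l')+0=7+0=7
L[5]='p': occ=0, LF[5]=C('p')+0=8+0=8
L[6]='c': occ=0, LF[6]=C('c')+0=3+0=3
L[7]='k': occ=0, LF[7]=C('k')+0=6+0=6
L[8]='$': occ=0, LF[8]=C('$')+0=0+0=0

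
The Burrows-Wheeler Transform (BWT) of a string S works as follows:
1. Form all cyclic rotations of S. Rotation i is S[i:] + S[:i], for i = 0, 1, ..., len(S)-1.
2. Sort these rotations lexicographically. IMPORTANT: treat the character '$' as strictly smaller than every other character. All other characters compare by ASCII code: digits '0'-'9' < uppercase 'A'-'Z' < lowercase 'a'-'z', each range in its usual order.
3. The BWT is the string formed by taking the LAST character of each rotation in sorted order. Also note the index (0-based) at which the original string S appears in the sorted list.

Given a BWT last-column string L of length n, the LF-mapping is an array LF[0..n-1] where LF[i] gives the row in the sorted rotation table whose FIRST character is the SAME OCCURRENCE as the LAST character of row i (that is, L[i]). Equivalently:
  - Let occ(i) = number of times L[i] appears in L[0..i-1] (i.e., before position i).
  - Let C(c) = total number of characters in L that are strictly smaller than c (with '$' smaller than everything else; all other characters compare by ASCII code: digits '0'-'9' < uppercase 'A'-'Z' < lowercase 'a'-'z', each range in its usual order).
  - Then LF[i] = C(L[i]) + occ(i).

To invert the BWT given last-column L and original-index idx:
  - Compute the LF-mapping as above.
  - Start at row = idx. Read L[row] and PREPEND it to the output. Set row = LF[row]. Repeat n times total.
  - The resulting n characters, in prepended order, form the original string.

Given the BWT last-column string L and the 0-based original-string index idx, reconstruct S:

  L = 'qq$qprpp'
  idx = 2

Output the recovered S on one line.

LF mapping: 4 5 0 6 1 7 2 3
Walk LF starting at row 2, prepending L[row]:
  step 1: row=2, L[2]='$', prepend. Next row=LF[2]=0
  step 2: row=0, L[0]='q', prepend. Next row=LF[0]=4
  step 3: row=4, L[4]='p', prepend. Next row=LF[4]=1
  step 4: row=1, L[1]='q', prepend. Next row=LF[1]=5
  step 5: row=5, L[5]='r', prepend. Next row=LF[5]=7
  step 6: row=7, L[7]='p', prepend. Next row=LF[7]=3
  step 7: row=3, L[3]='q', prepend. Next row=LF[3]=6
  step 8: row=6, L[6]='p', prepend. Next row=LF[6]=2
Reversed output: pqprqpq$

Answer: pqprqpq$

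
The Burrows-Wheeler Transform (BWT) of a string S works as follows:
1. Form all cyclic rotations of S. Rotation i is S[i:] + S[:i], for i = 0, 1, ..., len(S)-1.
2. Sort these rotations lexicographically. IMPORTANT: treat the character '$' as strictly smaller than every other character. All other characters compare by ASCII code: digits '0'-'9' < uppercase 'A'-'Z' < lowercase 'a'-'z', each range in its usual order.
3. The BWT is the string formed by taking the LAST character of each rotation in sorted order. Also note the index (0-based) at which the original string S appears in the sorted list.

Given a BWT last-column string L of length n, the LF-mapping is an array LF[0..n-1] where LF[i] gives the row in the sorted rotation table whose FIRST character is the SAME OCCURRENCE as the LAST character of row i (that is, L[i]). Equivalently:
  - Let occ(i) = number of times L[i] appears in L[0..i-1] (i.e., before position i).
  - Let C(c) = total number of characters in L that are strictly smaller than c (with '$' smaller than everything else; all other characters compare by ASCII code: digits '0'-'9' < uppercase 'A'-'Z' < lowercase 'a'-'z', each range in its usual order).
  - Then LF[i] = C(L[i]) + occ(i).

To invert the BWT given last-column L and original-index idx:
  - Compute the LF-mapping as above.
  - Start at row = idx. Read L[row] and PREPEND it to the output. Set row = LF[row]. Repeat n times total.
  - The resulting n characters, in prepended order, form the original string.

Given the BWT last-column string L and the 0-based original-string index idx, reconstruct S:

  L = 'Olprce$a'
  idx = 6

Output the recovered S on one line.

Answer: parcelO$

Derivation:
LF mapping: 1 5 6 7 3 4 0 2
Walk LF starting at row 6, prepending L[row]:
  step 1: row=6, L[6]='$', prepend. Next row=LF[6]=0
  step 2: row=0, L[0]='O', prepend. Next row=LF[0]=1
  step 3: row=1, L[1]='l', prepend. Next row=LF[1]=5
  step 4: row=5, L[5]='e', prepend. Next row=LF[5]=4
  step 5: row=4, L[4]='c', prepend. Next row=LF[4]=3
  step 6: row=3, L[3]='r', prepend. Next row=LF[3]=7
  step 7: row=7, L[7]='a', prepend. Next row=LF[7]=2
  step 8: row=2, L[2]='p', prepend. Next row=LF[2]=6
Reversed output: parcelO$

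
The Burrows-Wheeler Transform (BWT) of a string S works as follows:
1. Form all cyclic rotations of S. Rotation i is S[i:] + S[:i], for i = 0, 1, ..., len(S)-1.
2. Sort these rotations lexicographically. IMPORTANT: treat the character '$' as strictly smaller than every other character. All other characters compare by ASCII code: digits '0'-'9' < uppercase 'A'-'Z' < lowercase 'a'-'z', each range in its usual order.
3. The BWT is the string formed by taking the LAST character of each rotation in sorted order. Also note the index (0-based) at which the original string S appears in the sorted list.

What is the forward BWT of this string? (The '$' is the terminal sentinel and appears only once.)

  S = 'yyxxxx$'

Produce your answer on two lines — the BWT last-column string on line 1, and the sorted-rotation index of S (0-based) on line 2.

All 7 rotations (rotation i = S[i:]+S[:i]):
  rot[0] = yyxxxx$
  rot[1] = yxxxx$y
  rot[2] = xxxx$yy
  rot[3] = xxx$yyx
  rot[4] = xx$yyxx
  rot[5] = x$yyxxx
  rot[6] = $yyxxxx
Sorted (with $ < everything):
  sorted[0] = $yyxxxx  (last char: 'x')
  sorted[1] = x$yyxxx  (last char: 'x')
  sorted[2] = xx$yyxx  (last char: 'x')
  sorted[3] = xxx$yyx  (last char: 'x')
  sorted[4] = xxxx$yy  (last char: 'y')
  sorted[5] = yxxxx$y  (last char: 'y')
  sorted[6] = yyxxxx$  (last char: '$')
Last column: xxxxyy$
Original string S is at sorted index 6

Answer: xxxxyy$
6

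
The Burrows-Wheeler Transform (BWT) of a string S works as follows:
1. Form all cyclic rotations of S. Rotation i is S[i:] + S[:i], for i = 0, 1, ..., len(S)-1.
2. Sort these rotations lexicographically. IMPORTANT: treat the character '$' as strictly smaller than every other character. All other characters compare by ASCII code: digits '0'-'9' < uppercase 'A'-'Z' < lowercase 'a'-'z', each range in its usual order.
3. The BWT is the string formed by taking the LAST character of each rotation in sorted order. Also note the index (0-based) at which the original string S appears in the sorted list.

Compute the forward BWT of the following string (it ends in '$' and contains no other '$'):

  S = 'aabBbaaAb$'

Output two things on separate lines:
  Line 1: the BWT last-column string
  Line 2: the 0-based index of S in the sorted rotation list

All 10 rotations (rotation i = S[i:]+S[:i]):
  rot[0] = aabBbaaAb$
  rot[1] = abBbaaAb$a
  rot[2] = bBbaaAb$aa
  rot[3] = BbaaAb$aab
  rot[4] = baaAb$aabB
  rot[5] = aaAb$aabBb
  rot[6] = aAb$aabBba
  rot[7] = Ab$aabBbaa
  rot[8] = b$aabBbaaA
  rot[9] = $aabBbaaAb
Sorted (with $ < everything):
  sorted[0] = $aabBbaaAb  (last char: 'b')
  sorted[1] = Ab$aabBbaa  (last char: 'a')
  sorted[2] = BbaaAb$aab  (last char: 'b')
  sorted[3] = aAb$aabBba  (last char: 'a')
  sorted[4] = aaAb$aabBb  (last char: 'b')
  sorted[5] = aabBbaaAb$  (last char: '$')
  sorted[6] = abBbaaAb$a  (last char: 'a')
  sorted[7] = b$aabBbaaA  (last char: 'A')
  sorted[8] = bBbaaAb$aa  (last char: 'a')
  sorted[9] = baaAb$aabB  (last char: 'B')
Last column: babab$aAaB
Original string S is at sorted index 5

Answer: babab$aAaB
5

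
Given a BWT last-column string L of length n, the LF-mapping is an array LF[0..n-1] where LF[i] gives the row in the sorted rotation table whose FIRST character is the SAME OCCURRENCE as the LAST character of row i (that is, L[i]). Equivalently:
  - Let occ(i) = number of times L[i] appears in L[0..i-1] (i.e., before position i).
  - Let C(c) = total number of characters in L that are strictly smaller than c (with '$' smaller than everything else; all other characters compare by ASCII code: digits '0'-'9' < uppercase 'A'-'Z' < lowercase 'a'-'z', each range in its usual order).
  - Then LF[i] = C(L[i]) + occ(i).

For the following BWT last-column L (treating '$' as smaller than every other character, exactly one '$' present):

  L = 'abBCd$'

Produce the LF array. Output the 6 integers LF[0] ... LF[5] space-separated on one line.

Char counts: '$':1, 'B':1, 'C':1, 'a':1, 'b':1, 'd':1
C (first-col start): C('$')=0, C('B')=1, C('C')=2, C('a')=3, C('b')=4, C('d')=5
L[0]='a': occ=0, LF[0]=C('a')+0=3+0=3
L[1]='b': occ=0, LF[1]=C('b')+0=4+0=4
L[2]='B': occ=0, LF[2]=C('B')+0=1+0=1
L[3]='C': occ=0, LF[3]=C('C')+0=2+0=2
L[4]='d': occ=0, LF[4]=C('d')+0=5+0=5
L[5]='$': occ=0, LF[5]=C('$')+0=0+0=0

Answer: 3 4 1 2 5 0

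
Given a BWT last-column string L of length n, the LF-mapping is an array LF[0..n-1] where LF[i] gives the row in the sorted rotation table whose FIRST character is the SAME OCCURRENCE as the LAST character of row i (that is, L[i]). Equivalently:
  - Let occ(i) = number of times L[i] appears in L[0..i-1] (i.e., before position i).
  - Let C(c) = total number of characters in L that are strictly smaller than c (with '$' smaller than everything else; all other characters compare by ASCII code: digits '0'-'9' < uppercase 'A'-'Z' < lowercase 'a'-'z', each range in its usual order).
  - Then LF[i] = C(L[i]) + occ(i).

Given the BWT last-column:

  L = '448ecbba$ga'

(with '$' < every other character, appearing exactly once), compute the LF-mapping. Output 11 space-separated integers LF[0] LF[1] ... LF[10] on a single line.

Answer: 1 2 3 9 8 6 7 4 0 10 5

Derivation:
Char counts: '$':1, '4':2, '8':1, 'a':2, 'b':2, 'c':1, 'e':1, 'g':1
C (first-col start): C('$')=0, C('4')=1, C('8')=3, C('a')=4, C('b')=6, C('c')=8, C('e')=9, C('g')=10
L[0]='4': occ=0, LF[0]=C('4')+0=1+0=1
L[1]='4': occ=1, LF[1]=C('4')+1=1+1=2
L[2]='8': occ=0, LF[2]=C('8')+0=3+0=3
L[3]='e': occ=0, LF[3]=C('e')+0=9+0=9
L[4]='c': occ=0, LF[4]=C('c')+0=8+0=8
L[5]='b': occ=0, LF[5]=C('b')+0=6+0=6
L[6]='b': occ=1, LF[6]=C('b')+1=6+1=7
L[7]='a': occ=0, LF[7]=C('a')+0=4+0=4
L[8]='$': occ=0, LF[8]=C('$')+0=0+0=0
L[9]='g': occ=0, LF[9]=C('g')+0=10+0=10
L[10]='a': occ=1, LF[10]=C('a')+1=4+1=5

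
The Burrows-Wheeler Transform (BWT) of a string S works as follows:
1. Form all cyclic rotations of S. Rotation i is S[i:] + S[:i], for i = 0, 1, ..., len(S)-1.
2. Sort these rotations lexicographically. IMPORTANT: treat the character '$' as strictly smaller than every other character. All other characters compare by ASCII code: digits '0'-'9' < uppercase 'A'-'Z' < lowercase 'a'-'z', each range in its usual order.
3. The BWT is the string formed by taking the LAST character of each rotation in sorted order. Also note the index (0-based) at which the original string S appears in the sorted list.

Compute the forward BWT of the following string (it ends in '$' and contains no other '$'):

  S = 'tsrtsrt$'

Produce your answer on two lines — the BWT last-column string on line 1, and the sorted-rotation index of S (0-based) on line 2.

All 8 rotations (rotation i = S[i:]+S[:i]):
  rot[0] = tsrtsrt$
  rot[1] = srtsrt$t
  rot[2] = rtsrt$ts
  rot[3] = tsrt$tsr
  rot[4] = srt$tsrt
  rot[5] = rt$tsrts
  rot[6] = t$tsrtsr
  rot[7] = $tsrtsrt
Sorted (with $ < everything):
  sorted[0] = $tsrtsrt  (last char: 't')
  sorted[1] = rt$tsrts  (last char: 's')
  sorted[2] = rtsrt$ts  (last char: 's')
  sorted[3] = srt$tsrt  (last char: 't')
  sorted[4] = srtsrt$t  (last char: 't')
  sorted[5] = t$tsrtsr  (last char: 'r')
  sorted[6] = tsrt$tsr  (last char: 'r')
  sorted[7] = tsrtsrt$  (last char: '$')
Last column: tssttrr$
Original string S is at sorted index 7

Answer: tssttrr$
7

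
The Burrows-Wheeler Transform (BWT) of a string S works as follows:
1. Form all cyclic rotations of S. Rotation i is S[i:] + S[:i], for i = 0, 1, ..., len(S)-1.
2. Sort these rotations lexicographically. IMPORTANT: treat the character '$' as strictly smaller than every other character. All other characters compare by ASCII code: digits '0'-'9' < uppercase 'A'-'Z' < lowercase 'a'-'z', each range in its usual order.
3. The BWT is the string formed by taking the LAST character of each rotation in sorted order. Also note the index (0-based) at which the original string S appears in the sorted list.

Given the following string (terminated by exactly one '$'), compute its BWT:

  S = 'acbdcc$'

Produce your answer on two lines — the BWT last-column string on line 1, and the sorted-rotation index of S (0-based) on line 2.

All 7 rotations (rotation i = S[i:]+S[:i]):
  rot[0] = acbdcc$
  rot[1] = cbdcc$a
  rot[2] = bdcc$ac
  rot[3] = dcc$acb
  rot[4] = cc$acbd
  rot[5] = c$acbdc
  rot[6] = $acbdcc
Sorted (with $ < everything):
  sorted[0] = $acbdcc  (last char: 'c')
  sorted[1] = acbdcc$  (last char: '$')
  sorted[2] = bdcc$ac  (last char: 'c')
  sorted[3] = c$acbdc  (last char: 'c')
  sorted[4] = cbdcc$a  (last char: 'a')
  sorted[5] = cc$acbd  (last char: 'd')
  sorted[6] = dcc$acb  (last char: 'b')
Last column: c$ccadb
Original string S is at sorted index 1

Answer: c$ccadb
1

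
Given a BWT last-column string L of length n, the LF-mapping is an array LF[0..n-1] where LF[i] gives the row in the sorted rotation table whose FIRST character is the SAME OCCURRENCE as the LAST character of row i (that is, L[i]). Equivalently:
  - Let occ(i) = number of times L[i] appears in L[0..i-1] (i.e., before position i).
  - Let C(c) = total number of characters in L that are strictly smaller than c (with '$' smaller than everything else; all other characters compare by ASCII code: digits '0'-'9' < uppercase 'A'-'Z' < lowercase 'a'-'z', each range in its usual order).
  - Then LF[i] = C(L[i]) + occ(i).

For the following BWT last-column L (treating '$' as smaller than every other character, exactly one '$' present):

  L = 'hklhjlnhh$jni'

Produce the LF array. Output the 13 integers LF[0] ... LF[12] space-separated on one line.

Answer: 1 8 9 2 6 10 11 3 4 0 7 12 5

Derivation:
Char counts: '$':1, 'h':4, 'i':1, 'j':2, 'k':1, 'l':2, 'n':2
C (first-col start): C('$')=0, C('h')=1, C('i')=5, C('j')=6, C('k')=8, C('l')=9, C('n')=11
L[0]='h': occ=0, LF[0]=C('h')+0=1+0=1
L[1]='k': occ=0, LF[1]=C('k')+0=8+0=8
L[2]='l': occ=0, LF[2]=C('l')+0=9+0=9
L[3]='h': occ=1, LF[3]=C('h')+1=1+1=2
L[4]='j': occ=0, LF[4]=C('j')+0=6+0=6
L[5]='l': occ=1, LF[5]=C('l')+1=9+1=10
L[6]='n': occ=0, LF[6]=C('n')+0=11+0=11
L[7]='h': occ=2, LF[7]=C('h')+2=1+2=3
L[8]='h': occ=3, LF[8]=C('h')+3=1+3=4
L[9]='$': occ=0, LF[9]=C('$')+0=0+0=0
L[10]='j': occ=1, LF[10]=C('j')+1=6+1=7
L[11]='n': occ=1, LF[11]=C('n')+1=11+1=12
L[12]='i': occ=0, LF[12]=C('i')+0=5+0=5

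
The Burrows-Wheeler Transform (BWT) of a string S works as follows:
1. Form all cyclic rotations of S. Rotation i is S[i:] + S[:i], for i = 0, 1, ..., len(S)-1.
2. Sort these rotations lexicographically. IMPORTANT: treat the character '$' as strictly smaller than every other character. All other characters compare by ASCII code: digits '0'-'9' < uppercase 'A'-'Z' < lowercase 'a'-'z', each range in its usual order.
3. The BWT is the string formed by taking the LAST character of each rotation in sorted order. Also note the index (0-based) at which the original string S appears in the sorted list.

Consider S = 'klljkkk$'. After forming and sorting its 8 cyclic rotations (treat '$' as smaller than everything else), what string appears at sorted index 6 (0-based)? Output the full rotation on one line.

All 8 rotations (rotation i = S[i:]+S[:i]):
  rot[0] = klljkkk$
  rot[1] = lljkkk$k
  rot[2] = ljkkk$kl
  rot[3] = jkkk$kll
  rot[4] = kkk$kllj
  rot[5] = kk$klljk
  rot[6] = k$klljkk
  rot[7] = $klljkkk
Sorted (with $ < everything):
  sorted[0] = $klljkkk
  sorted[1] = jkkk$kll
  sorted[2] = k$klljkk
  sorted[3] = kk$klljk
  sorted[4] = kkk$kllj
  sorted[5] = klljkkk$
  sorted[6] = ljkkk$kl
  sorted[7] = lljkkk$k
sorted[6] = ljkkk$kl

Answer: ljkkk$kl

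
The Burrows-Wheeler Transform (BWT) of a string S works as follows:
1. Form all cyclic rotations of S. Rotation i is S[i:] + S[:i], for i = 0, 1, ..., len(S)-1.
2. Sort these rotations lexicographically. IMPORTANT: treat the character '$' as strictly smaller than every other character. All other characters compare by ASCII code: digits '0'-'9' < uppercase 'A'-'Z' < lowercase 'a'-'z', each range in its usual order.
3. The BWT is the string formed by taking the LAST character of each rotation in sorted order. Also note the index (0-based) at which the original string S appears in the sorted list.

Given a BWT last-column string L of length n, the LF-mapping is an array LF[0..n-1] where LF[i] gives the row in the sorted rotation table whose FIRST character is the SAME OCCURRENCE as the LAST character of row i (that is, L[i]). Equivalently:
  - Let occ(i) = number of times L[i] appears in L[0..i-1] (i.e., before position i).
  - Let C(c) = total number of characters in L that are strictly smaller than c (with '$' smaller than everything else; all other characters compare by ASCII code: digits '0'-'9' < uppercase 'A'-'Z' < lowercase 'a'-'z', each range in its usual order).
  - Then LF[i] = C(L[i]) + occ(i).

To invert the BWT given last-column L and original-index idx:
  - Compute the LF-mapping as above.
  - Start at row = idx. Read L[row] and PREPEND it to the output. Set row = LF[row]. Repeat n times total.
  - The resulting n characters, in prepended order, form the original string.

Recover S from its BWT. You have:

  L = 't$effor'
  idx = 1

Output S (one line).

Answer: effort$

Derivation:
LF mapping: 6 0 1 2 3 4 5
Walk LF starting at row 1, prepending L[row]:
  step 1: row=1, L[1]='$', prepend. Next row=LF[1]=0
  step 2: row=0, L[0]='t', prepend. Next row=LF[0]=6
  step 3: row=6, L[6]='r', prepend. Next row=LF[6]=5
  step 4: row=5, L[5]='o', prepend. Next row=LF[5]=4
  step 5: row=4, L[4]='f', prepend. Next row=LF[4]=3
  step 6: row=3, L[3]='f', prepend. Next row=LF[3]=2
  step 7: row=2, L[2]='e', prepend. Next row=LF[2]=1
Reversed output: effort$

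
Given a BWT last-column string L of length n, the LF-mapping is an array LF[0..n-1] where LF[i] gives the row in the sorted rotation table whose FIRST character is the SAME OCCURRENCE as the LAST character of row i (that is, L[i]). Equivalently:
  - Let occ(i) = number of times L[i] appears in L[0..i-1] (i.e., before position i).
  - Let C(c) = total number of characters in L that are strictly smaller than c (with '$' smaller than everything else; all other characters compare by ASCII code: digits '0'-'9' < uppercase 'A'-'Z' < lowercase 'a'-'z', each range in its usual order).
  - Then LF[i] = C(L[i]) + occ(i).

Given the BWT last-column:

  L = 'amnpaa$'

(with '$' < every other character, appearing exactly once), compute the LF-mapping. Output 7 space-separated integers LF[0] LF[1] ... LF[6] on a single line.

Char counts: '$':1, 'a':3, 'm':1, 'n':1, 'p':1
C (first-col start): C('$')=0, C('a')=1, C('m')=4, C('n')=5, C('p')=6
L[0]='a': occ=0, LF[0]=C('a')+0=1+0=1
L[1]='m': occ=0, LF[1]=C('m')+0=4+0=4
L[2]='n': occ=0, LF[2]=C('n')+0=5+0=5
L[3]='p': occ=0, LF[3]=C('p')+0=6+0=6
L[4]='a': occ=1, LF[4]=C('a')+1=1+1=2
L[5]='a': occ=2, LF[5]=C('a')+2=1+2=3
L[6]='$': occ=0, LF[6]=C('$')+0=0+0=0

Answer: 1 4 5 6 2 3 0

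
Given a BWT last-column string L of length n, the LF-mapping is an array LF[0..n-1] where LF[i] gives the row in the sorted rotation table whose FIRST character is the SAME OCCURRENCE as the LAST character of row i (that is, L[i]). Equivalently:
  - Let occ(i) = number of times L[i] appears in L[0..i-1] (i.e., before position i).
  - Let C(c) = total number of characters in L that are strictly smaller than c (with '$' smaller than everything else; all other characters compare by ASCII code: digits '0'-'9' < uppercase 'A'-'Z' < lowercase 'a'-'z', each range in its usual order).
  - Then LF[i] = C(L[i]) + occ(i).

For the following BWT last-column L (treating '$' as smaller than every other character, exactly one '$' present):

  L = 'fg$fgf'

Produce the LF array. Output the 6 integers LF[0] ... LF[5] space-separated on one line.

Char counts: '$':1, 'f':3, 'g':2
C (first-col start): C('$')=0, C('f')=1, C('g')=4
L[0]='f': occ=0, LF[0]=C('f')+0=1+0=1
L[1]='g': occ=0, LF[1]=C('g')+0=4+0=4
L[2]='$': occ=0, LF[2]=C('$')+0=0+0=0
L[3]='f': occ=1, LF[3]=C('f')+1=1+1=2
L[4]='g': occ=1, LF[4]=C('g')+1=4+1=5
L[5]='f': occ=2, LF[5]=C('f')+2=1+2=3

Answer: 1 4 0 2 5 3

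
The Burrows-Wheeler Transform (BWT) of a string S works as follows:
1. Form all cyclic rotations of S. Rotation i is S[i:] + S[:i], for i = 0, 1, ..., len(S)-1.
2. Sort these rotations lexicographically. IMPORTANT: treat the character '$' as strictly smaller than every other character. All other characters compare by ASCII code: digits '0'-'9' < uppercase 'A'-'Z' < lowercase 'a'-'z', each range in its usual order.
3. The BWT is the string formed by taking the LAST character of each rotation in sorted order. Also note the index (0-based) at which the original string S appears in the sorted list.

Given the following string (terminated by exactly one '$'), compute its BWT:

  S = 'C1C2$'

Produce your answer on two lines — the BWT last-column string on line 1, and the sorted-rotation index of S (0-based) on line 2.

Answer: 2CC$1
3

Derivation:
All 5 rotations (rotation i = S[i:]+S[:i]):
  rot[0] = C1C2$
  rot[1] = 1C2$C
  rot[2] = C2$C1
  rot[3] = 2$C1C
  rot[4] = $C1C2
Sorted (with $ < everything):
  sorted[0] = $C1C2  (last char: '2')
  sorted[1] = 1C2$C  (last char: 'C')
  sorted[2] = 2$C1C  (last char: 'C')
  sorted[3] = C1C2$  (last char: '$')
  sorted[4] = C2$C1  (last char: '1')
Last column: 2CC$1
Original string S is at sorted index 3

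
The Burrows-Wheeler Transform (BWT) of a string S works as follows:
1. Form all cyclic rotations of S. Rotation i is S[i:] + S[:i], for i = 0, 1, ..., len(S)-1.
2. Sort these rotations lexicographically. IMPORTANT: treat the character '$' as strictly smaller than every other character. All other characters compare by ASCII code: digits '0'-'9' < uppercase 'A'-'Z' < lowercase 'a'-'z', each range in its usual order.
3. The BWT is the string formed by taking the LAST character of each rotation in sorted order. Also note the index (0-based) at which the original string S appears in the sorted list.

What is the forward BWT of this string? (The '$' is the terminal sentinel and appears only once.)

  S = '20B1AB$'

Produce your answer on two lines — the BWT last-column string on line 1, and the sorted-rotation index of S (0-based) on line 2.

All 7 rotations (rotation i = S[i:]+S[:i]):
  rot[0] = 20B1AB$
  rot[1] = 0B1AB$2
  rot[2] = B1AB$20
  rot[3] = 1AB$20B
  rot[4] = AB$20B1
  rot[5] = B$20B1A
  rot[6] = $20B1AB
Sorted (with $ < everything):
  sorted[0] = $20B1AB  (last char: 'B')
  sorted[1] = 0B1AB$2  (last char: '2')
  sorted[2] = 1AB$20B  (last char: 'B')
  sorted[3] = 20B1AB$  (last char: '$')
  sorted[4] = AB$20B1  (last char: '1')
  sorted[5] = B$20B1A  (last char: 'A')
  sorted[6] = B1AB$20  (last char: '0')
Last column: B2B$1A0
Original string S is at sorted index 3

Answer: B2B$1A0
3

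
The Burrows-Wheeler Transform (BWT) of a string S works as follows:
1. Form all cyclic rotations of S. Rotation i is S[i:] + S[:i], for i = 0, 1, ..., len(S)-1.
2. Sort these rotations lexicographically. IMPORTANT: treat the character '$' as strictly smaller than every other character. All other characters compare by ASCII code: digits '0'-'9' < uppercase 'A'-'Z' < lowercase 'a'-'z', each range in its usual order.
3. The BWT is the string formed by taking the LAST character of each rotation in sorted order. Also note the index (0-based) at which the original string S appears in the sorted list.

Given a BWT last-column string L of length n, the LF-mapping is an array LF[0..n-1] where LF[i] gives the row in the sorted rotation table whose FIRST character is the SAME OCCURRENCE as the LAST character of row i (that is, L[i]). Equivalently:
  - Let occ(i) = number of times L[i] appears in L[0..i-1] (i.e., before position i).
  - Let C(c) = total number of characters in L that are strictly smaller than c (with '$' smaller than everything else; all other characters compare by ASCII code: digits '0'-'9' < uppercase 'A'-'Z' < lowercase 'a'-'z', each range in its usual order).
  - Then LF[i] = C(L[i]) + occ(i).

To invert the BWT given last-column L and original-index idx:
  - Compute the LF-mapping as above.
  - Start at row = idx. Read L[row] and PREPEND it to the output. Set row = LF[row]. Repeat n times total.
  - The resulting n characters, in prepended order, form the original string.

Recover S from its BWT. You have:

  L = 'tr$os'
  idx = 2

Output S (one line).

LF mapping: 4 2 0 1 3
Walk LF starting at row 2, prepending L[row]:
  step 1: row=2, L[2]='$', prepend. Next row=LF[2]=0
  step 2: row=0, L[0]='t', prepend. Next row=LF[0]=4
  step 3: row=4, L[4]='s', prepend. Next row=LF[4]=3
  step 4: row=3, L[3]='o', prepend. Next row=LF[3]=1
  step 5: row=1, L[1]='r', prepend. Next row=LF[1]=2
Reversed output: rost$

Answer: rost$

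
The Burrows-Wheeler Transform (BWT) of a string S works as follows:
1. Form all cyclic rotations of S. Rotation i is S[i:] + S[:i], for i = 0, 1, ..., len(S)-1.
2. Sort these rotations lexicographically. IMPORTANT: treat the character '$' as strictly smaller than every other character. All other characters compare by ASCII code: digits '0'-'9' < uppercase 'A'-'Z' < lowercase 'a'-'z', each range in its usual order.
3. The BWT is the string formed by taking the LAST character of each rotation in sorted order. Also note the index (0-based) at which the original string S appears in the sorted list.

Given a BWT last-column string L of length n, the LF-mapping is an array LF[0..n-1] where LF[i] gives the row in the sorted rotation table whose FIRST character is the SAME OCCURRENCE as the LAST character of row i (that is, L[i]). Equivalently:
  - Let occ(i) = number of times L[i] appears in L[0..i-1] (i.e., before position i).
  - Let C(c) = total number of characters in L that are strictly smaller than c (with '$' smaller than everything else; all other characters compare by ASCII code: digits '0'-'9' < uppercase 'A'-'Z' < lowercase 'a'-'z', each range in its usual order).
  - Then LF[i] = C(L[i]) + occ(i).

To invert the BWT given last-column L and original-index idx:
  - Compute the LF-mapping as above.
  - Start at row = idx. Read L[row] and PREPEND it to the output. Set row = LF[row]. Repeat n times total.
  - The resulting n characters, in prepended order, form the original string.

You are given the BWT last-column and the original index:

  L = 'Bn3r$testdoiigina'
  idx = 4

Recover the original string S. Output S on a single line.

LF mapping: 2 10 1 13 0 15 5 14 16 4 12 7 8 6 9 11 3
Walk LF starting at row 4, prepending L[row]:
  step 1: row=4, L[4]='$', prepend. Next row=LF[4]=0
  step 2: row=0, L[0]='B', prepend. Next row=LF[0]=2
  step 3: row=2, L[2]='3', prepend. Next row=LF[2]=1
  step 4: row=1, L[1]='n', prepend. Next row=LF[1]=10
  step 5: row=10, L[10]='o', prepend. Next row=LF[10]=12
  step 6: row=12, L[12]='i', prepend. Next row=LF[12]=8
  step 7: row=8, L[8]='t', prepend. Next row=LF[8]=16
  step 8: row=16, L[16]='a', prepend. Next row=LF[16]=3
  step 9: row=3, L[3]='r', prepend. Next row=LF[3]=13
  step 10: row=13, L[13]='g', prepend. Next row=LF[13]=6
  step 11: row=6, L[6]='e', prepend. Next row=LF[6]=5
  step 12: row=5, L[5]='t', prepend. Next row=LF[5]=15
  step 13: row=15, L[15]='n', prepend. Next row=LF[15]=11
  step 14: row=11, L[11]='i', prepend. Next row=LF[11]=7
  step 15: row=7, L[7]='s', prepend. Next row=LF[7]=14
  step 16: row=14, L[14]='i', prepend. Next row=LF[14]=9
  step 17: row=9, L[9]='d', prepend. Next row=LF[9]=4
Reversed output: disintegration3B$

Answer: disintegration3B$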